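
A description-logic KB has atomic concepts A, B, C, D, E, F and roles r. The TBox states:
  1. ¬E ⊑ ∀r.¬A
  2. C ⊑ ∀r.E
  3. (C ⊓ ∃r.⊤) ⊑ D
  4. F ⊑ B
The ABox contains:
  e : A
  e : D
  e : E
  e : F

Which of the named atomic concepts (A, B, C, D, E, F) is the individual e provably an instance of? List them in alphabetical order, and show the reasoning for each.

1. e : A?  L(e) = {A, D, E, F} ∪ {¬A}
   clash {A, ¬A} at e — e ∈ A
2. e : B?  L(e) = {A, D, E, F} ∪ {¬B}
   clash {B, ¬B} at e — e ∈ B
3. e : C?  L(e) = {A, D, E, F} ∪ {¬C}
   apply at e: F⊑B
   open: L(e) ⊇ {A, B, D, E, F, …} — e ∉ C possible
4. e : D?  L(e) = {A, D, E, F} ∪ {¬D}
   clash {D, ¬D} at e — e ∈ D
5. e : E?  L(e) = {A, D, E, F} ∪ {¬E}
   clash {E, ¬E} at e — e ∈ E
6. e : F?  L(e) = {A, D, E, F} ∪ {¬F}
   clash {F, ¬F} at e — e ∈ F
7. Entailed for e: {A, B, D, E, F}

{A, B, D, E, F}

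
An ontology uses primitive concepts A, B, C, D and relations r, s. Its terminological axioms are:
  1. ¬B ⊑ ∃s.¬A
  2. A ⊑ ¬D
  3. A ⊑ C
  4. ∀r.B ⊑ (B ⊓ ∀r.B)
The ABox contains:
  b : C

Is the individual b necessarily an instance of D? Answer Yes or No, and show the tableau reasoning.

1. b : D?  L(b) = {C} ∪ {¬D}
   open: L(b) ⊇ {B, C, ¬D, ∃r.¬B} (+ ∃-successors) — b ∉ D possible
2. Hence b : D: not entailed.

No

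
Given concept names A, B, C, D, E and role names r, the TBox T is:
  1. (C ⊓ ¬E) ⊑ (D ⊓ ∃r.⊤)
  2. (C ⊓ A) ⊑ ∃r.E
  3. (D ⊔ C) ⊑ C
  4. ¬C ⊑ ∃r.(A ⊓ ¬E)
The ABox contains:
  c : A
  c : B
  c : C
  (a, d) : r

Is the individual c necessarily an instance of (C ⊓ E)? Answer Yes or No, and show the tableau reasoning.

1. c : (C ⊓ E)?  L(c) = {A, B, C} ∪ {(¬C ⊔ ¬E)}
   open: L(c) ⊇ {A, B, C, D, ¬E, …} (+ ∃-successors) — c ∉ (C ⊓ E) possible
2. Hence c : (C ⊓ E): not entailed.

No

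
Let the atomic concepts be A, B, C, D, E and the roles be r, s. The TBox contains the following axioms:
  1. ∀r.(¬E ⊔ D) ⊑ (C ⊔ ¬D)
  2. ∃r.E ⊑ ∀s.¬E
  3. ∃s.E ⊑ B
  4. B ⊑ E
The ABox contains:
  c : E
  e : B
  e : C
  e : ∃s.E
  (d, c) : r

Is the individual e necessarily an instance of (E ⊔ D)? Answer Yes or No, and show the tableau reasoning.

1. e : (E ⊔ D)?  L(e) = {B, C, ∃s.E} ∪ {(¬E ⊓ ¬D)}
   clash {E, ¬E} at e — e ∈ (E ⊔ D)
2. Hence e : (E ⊔ D): entailed.

Yes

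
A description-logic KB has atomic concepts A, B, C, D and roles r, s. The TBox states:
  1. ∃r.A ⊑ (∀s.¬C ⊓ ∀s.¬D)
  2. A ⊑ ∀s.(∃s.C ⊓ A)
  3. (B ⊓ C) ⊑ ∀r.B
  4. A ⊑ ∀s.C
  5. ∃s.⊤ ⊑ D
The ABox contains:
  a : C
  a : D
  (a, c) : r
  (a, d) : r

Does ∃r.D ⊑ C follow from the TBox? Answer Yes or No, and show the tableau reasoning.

No

1. ∃r.D ⊑ C  ⇔  (∃r.D ⊓ ¬C) unsat w.r.t. T
   open: L(x₀) ⊇ {¬A, ¬C, ∀r.¬A, ∀s.⊥, ∃r.D} (+ ∃-successors)
2. Hence ∃r.D ⊑ C: not entailed.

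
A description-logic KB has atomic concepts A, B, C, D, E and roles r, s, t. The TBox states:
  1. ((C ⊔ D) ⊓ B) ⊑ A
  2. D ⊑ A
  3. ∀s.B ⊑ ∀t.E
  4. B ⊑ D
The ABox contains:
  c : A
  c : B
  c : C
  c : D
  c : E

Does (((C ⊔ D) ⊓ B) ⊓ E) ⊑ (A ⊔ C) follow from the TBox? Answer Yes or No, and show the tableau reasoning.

Yes

1. (((C ⊔ D) ⊓ B) ⊓ E) ⊑ (A ⊔ C)  ⇔  ((((C ⊔ D) ⊓ B) ⊓ E) ⊓ (¬A ⊓ ¬C)) unsat w.r.t. T
   all branches close; clash {A, ¬A} at x₀
2. Hence (((C ⊔ D) ⊓ B) ⊓ E) ⊑ (A ⊔ C): entailed.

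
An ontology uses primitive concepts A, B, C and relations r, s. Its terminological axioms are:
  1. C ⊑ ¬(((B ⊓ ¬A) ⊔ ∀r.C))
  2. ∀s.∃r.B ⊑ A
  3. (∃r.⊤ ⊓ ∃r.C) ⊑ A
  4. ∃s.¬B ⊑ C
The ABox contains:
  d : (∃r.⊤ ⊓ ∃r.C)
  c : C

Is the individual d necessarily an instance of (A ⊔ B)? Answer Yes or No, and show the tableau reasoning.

Yes

1. d : (A ⊔ B)?  L(d) = {(∃r.⊤ ⊓ ∃r.C)} ∪ {(¬A ⊓ ¬B)}
   clash {A, ¬A} at d — d ∈ (A ⊔ B)
2. Hence d : (A ⊔ B): entailed.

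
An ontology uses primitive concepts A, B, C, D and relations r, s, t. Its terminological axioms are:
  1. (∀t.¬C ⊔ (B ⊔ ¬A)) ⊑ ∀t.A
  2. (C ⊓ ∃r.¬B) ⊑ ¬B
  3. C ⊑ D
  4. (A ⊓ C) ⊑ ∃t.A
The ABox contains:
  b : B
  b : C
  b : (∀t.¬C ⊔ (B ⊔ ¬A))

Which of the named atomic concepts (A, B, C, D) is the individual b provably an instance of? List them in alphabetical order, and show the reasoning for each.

{B, C, D}

1. b : A?  L(b) = {B, C, (∀t.¬C ⊔ (B ⊔ ¬A))} ∪ {¬A}
   apply at b: (∀t.¬C ⊔ (B ⊔ ¬A))⊑∀t.A; C⊑D
   open: L(b) ⊇ {B, C, D, ¬A, ∀r.B, …} — b ∉ A possible
2. b : B?  L(b) = {B, C, (∀t.¬C ⊔ (B ⊔ ¬A))} ∪ {¬B}
   clash {B, ¬B} at b — b ∈ B
3. b : C?  L(b) = {B, C, (∀t.¬C ⊔ (B ⊔ ¬A))} ∪ {¬C}
   clash {C, ¬C} at b — b ∈ C
4. b : D?  L(b) = {B, C, (∀t.¬C ⊔ (B ⊔ ¬A))} ∪ {¬D}
   clash {D, ¬D} at b — b ∈ D
5. Entailed for b: {B, C, D}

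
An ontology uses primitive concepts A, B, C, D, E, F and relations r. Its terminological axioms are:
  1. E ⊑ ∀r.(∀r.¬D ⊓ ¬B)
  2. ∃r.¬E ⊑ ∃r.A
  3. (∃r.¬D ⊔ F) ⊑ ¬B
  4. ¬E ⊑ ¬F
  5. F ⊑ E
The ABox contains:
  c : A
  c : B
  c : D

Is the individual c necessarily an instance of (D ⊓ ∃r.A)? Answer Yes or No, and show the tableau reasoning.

No

1. c : (D ⊓ ∃r.A)?  L(c) = {A, B, D} ∪ {(¬D ⊔ ∀r.¬A)}
   open: L(c) ⊇ {A, B, D, E, ¬F, …} — c ∉ (D ⊓ ∃r.A) possible
2. Hence c : (D ⊓ ∃r.A): not entailed.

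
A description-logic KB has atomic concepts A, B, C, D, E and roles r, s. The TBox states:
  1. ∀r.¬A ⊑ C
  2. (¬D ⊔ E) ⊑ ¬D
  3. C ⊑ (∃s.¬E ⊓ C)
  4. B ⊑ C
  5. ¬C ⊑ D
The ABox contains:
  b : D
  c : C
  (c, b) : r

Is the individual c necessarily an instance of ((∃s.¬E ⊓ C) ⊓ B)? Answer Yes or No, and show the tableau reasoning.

1. c : ((∃s.¬E ⊓ C) ⊓ B)?  L(c) = {C} ∪ {((∀s.E ⊔ ¬C) ⊔ ¬B)}
   apply at c: C⊑(∃s.¬E ⊓ C)
   open: L(c) ⊇ {C, D, ¬B, ¬E, ∃s.¬E} (+ ∃-successors) — c ∉ ((∃s.¬E ⊓ C) ⊓ B) possible
2. Hence c : ((∃s.¬E ⊓ C) ⊓ B): not entailed.

No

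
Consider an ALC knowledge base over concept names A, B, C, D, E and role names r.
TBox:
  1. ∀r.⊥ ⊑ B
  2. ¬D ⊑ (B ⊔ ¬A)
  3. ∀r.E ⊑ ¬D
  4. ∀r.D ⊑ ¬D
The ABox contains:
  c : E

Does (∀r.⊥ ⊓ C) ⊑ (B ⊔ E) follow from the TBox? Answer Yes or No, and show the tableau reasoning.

1. (∀r.⊥ ⊓ C) ⊑ (B ⊔ E)  ⇔  ((∀r.⊥ ⊓ C) ⊓ (¬B ⊓ ¬E)) unsat w.r.t. T
   all branches close; clash {B, ¬B} at x₀
2. Hence (∀r.⊥ ⊓ C) ⊑ (B ⊔ E): entailed.

Yes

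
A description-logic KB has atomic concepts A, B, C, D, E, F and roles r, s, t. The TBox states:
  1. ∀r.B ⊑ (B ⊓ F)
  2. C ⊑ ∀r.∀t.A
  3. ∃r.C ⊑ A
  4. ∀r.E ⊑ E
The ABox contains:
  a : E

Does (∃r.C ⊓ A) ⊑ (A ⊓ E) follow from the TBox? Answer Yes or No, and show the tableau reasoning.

No

1. (∃r.C ⊓ A) ⊑ (A ⊓ E)  ⇔  ((∃r.C ⊓ A) ⊓ (¬A ⊔ ¬E)) unsat w.r.t. T
   open: L(x₀) ⊇ {A, ¬C, ¬E, ∃r.C, ∃r.¬B, …} (+ ∃-successors)
2. Hence (∃r.C ⊓ A) ⊑ (A ⊓ E): not entailed.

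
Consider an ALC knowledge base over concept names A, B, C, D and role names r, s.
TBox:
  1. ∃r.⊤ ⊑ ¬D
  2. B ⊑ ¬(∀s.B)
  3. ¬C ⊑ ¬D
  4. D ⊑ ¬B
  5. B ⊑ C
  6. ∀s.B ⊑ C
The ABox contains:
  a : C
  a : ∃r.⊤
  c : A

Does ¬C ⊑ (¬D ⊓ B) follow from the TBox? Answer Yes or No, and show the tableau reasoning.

No

1. ¬C ⊑ (¬D ⊓ B)  ⇔  (¬C ⊓ (D ⊔ ¬B)) unsat w.r.t. T
   apply at x₀: ¬C⊑¬D
   open: L(x₀) ⊇ {¬B, ¬C, ¬D, ∃s.¬B} (+ ∃-successors)
2. Hence ¬C ⊑ (¬D ⊓ B): not entailed.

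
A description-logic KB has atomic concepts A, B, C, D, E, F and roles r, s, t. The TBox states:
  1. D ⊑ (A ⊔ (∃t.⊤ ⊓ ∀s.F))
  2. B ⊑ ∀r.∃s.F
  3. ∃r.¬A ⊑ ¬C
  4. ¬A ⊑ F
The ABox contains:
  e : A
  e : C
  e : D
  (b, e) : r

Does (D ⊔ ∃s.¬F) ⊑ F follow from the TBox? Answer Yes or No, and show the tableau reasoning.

1. (D ⊔ ∃s.¬F) ⊑ F  ⇔  ((D ⊔ ∃s.¬F) ⊓ ¬F) unsat w.r.t. T
   open: L(x₀) ⊇ {A, D, ¬B, ¬F, ∀r.A}
2. Hence (D ⊔ ∃s.¬F) ⊑ F: not entailed.

No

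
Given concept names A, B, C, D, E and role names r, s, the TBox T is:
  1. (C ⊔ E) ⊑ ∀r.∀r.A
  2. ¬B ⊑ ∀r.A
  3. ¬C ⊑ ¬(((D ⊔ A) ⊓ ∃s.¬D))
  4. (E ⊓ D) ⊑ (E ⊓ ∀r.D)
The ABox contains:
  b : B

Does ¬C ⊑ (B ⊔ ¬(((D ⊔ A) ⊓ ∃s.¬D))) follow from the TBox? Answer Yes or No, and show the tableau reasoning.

Yes

1. ¬C ⊑ (B ⊔ ¬(((D ⊔ A) ⊓ ∃s.¬D)))  ⇔  (¬C ⊓ (¬B ⊓ ((D ⊔ A) ⊓ ∃s.¬D))) unsat w.r.t. T
   all branches close; clash {D, ¬D} at an ∃-successor
2. Hence ¬C ⊑ (B ⊔ ¬(((D ⊔ A) ⊓ ∃s.¬D))): entailed.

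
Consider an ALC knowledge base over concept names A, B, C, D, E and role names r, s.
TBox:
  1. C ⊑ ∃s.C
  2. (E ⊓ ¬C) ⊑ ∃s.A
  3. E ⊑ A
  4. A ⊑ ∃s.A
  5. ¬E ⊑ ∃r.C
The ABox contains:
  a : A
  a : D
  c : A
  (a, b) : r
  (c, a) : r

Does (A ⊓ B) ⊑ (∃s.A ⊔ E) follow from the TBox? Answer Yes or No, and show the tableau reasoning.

Yes

1. (A ⊓ B) ⊑ (∃s.A ⊔ E)  ⇔  ((A ⊓ B) ⊓ (∀s.¬A ⊓ ¬E)) unsat w.r.t. T
   all branches close; clash {A, ¬A} at an ∃-successor
2. Hence (A ⊓ B) ⊑ (∃s.A ⊔ E): entailed.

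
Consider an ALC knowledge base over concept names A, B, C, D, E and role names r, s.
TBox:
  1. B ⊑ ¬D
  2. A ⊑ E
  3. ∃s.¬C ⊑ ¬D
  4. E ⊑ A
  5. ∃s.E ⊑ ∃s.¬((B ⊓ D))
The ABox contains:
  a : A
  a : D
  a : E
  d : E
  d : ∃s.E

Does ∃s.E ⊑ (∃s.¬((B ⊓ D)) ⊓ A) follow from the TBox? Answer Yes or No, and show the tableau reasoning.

No

1. ∃s.E ⊑ (∃s.¬((B ⊓ D)) ⊓ A)  ⇔  (∃s.E ⊓ (∀s.(B ⊓ D) ⊔ ¬A)) unsat w.r.t. T
   apply at x₀: ∃s.E⊑∃s.¬((B ⊓ D))
   open: L(x₀) ⊇ {¬A, ¬B, ¬E, ∀s.C, ∃s.(¬B ⊔ ¬D), …} (+ ∃-successors)
2. Hence ∃s.E ⊑ (∃s.¬((B ⊓ D)) ⊓ A): not entailed.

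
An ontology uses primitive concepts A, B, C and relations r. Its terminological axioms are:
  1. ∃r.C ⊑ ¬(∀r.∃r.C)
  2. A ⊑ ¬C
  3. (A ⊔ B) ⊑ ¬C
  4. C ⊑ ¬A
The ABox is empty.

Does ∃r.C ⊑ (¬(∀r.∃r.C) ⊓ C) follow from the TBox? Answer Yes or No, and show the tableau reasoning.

1. ∃r.C ⊑ (¬(∀r.∃r.C) ⊓ C)  ⇔  (∃r.C ⊓ (∀r.∃r.C ⊔ ¬C)) unsat w.r.t. T
   apply at x₀: ∃r.C⊑¬(∀r.∃r.C)
   open: L(x₀) ⊇ {¬A, ¬B, ¬C, ∃r.C, ∃r.∀r.¬C} (+ ∃-successors)
2. Hence ∃r.C ⊑ (¬(∀r.∃r.C) ⊓ C): not entailed.

No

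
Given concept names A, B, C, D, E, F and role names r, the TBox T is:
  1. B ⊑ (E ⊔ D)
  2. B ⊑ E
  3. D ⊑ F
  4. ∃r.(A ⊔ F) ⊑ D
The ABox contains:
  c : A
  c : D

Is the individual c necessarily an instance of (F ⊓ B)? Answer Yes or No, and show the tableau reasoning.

No

1. c : (F ⊓ B)?  L(c) = {A, D} ∪ {(¬F ⊔ ¬B)}
   apply at c: D⊑F
   open: L(c) ⊇ {A, D, F, ¬B} — c ∉ (F ⊓ B) possible
2. Hence c : (F ⊓ B): not entailed.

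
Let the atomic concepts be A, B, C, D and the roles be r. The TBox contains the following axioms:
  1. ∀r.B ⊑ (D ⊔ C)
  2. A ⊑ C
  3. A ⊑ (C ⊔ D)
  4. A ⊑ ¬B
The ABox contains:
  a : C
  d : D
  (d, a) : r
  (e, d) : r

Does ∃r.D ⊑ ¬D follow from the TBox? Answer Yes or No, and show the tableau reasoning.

No

1. ∃r.D ⊑ ¬D  ⇔  (∃r.D ⊓ D) unsat w.r.t. T
   open: L(x₀) ⊇ {D, ¬A, ∃r.D, ∃r.¬B} (+ ∃-successors)
2. Hence ∃r.D ⊑ ¬D: not entailed.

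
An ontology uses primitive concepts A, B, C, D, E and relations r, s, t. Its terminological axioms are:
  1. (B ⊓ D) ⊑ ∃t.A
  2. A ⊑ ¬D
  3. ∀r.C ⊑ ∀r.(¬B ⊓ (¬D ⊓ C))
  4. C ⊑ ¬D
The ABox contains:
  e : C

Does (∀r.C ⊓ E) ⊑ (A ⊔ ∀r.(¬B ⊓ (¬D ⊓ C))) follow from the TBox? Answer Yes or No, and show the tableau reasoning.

1. (∀r.C ⊓ E) ⊑ (A ⊔ ∀r.(¬B ⊓ (¬D ⊓ C)))  ⇔  ((∀r.C ⊓ E) ⊓ (¬A ⊓ ∃r.(B ⊔ (D ⊔ ¬C)))) unsat w.r.t. T
   all branches close; clash {C, ¬C} at an ∃-successor
2. Hence (∀r.C ⊓ E) ⊑ (A ⊔ ∀r.(¬B ⊓ (¬D ⊓ C))): entailed.

Yes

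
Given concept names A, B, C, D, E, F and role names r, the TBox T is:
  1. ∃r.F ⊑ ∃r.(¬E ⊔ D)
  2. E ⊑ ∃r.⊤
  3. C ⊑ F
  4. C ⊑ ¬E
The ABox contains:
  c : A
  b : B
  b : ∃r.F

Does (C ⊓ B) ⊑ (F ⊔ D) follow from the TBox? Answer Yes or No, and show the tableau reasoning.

Yes

1. (C ⊓ B) ⊑ (F ⊔ D)  ⇔  ((C ⊓ B) ⊓ (¬F ⊓ ¬D)) unsat w.r.t. T
   all branches close; clash {F, ¬F} at x₀
2. Hence (C ⊓ B) ⊑ (F ⊔ D): entailed.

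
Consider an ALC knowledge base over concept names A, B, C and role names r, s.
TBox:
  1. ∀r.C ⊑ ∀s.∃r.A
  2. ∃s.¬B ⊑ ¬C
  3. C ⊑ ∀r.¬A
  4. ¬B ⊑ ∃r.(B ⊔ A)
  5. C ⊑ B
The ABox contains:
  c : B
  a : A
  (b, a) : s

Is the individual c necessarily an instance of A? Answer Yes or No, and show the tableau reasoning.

No

1. c : A?  L(c) = {B} ∪ {¬A}
   open: L(c) ⊇ {B, ¬A, ¬C, ∀s.B, ∃r.¬C} (+ ∃-successors) — c ∉ A possible
2. Hence c : A: not entailed.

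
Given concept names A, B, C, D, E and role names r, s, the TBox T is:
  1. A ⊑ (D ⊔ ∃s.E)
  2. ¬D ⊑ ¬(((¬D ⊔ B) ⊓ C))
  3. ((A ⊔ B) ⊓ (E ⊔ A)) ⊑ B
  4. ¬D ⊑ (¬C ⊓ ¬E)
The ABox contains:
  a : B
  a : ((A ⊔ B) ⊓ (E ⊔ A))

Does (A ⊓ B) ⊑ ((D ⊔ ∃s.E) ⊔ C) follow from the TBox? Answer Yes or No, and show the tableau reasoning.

Yes

1. (A ⊓ B) ⊑ ((D ⊔ ∃s.E) ⊔ C)  ⇔  ((A ⊓ B) ⊓ ((¬D ⊓ ∀s.¬E) ⊓ ¬C)) unsat w.r.t. T
   all branches close; clash {E, ¬E} at an ∃-successor
2. Hence (A ⊓ B) ⊑ ((D ⊔ ∃s.E) ⊔ C): entailed.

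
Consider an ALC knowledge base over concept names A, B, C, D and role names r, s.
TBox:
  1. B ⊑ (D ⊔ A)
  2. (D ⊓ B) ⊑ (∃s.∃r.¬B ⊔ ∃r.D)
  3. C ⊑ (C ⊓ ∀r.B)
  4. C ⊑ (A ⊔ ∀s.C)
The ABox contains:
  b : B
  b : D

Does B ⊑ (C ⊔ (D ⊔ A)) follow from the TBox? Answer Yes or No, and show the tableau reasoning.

1. B ⊑ (C ⊔ (D ⊔ A))  ⇔  (B ⊓ (¬C ⊓ (¬D ⊓ ¬A))) unsat w.r.t. T
   all branches close; clash {A, ¬A} at x₀
2. Hence B ⊑ (C ⊔ (D ⊔ A)): entailed.

Yes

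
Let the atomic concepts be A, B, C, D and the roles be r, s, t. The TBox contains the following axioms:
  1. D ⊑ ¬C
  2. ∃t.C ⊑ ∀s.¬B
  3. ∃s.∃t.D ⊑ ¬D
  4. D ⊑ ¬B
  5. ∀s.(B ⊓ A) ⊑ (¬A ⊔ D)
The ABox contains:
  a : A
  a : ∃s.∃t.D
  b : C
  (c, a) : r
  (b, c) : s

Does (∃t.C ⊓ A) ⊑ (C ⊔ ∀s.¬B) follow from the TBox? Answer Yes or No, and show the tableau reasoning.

Yes

1. (∃t.C ⊓ A) ⊑ (C ⊔ ∀s.¬B)  ⇔  ((∃t.C ⊓ A) ⊓ (¬C ⊓ ∃s.B)) unsat w.r.t. T
   all branches close; clash {D, ¬D} at x₀
2. Hence (∃t.C ⊓ A) ⊑ (C ⊔ ∀s.¬B): entailed.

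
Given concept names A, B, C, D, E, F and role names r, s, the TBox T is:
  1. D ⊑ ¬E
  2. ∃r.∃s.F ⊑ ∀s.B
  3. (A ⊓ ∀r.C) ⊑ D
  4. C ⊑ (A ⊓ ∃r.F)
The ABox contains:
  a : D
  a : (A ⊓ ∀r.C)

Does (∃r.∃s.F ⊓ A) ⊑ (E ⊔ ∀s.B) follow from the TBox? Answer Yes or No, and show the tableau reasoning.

1. (∃r.∃s.F ⊓ A) ⊑ (E ⊔ ∀s.B)  ⇔  ((∃r.∃s.F ⊓ A) ⊓ (¬E ⊓ ∃s.¬B)) unsat w.r.t. T
   all branches close; clash {B, ¬B} at an ∃-successor
2. Hence (∃r.∃s.F ⊓ A) ⊑ (E ⊔ ∀s.B): entailed.

Yes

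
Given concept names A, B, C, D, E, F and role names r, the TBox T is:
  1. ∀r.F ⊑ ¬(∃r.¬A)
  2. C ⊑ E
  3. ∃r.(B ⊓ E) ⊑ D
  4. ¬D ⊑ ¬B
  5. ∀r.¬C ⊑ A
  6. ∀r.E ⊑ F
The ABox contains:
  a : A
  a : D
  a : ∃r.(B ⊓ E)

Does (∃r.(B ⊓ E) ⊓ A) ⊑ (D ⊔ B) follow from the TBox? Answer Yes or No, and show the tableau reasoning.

Yes

1. (∃r.(B ⊓ E) ⊓ A) ⊑ (D ⊔ B)  ⇔  ((∃r.(B ⊓ E) ⊓ A) ⊓ (¬D ⊓ ¬B)) unsat w.r.t. T
   all branches close; clash {D, ¬D} at x₀
2. Hence (∃r.(B ⊓ E) ⊓ A) ⊑ (D ⊔ B): entailed.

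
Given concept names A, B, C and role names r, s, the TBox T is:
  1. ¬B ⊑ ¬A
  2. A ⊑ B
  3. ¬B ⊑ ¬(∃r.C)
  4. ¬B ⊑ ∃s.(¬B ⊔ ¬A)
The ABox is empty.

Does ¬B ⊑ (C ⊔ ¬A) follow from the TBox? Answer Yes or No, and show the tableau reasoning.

1. ¬B ⊑ (C ⊔ ¬A)  ⇔  (¬B ⊓ (¬C ⊓ A)) unsat w.r.t. T
   all branches close; clash {A, ¬A} at x₀
2. Hence ¬B ⊑ (C ⊔ ¬A): entailed.

Yes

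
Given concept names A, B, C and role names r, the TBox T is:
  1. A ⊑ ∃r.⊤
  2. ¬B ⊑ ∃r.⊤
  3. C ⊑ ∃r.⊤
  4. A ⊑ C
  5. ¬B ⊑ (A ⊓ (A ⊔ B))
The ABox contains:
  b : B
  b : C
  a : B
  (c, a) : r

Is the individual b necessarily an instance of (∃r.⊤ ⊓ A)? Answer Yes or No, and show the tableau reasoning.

No

1. b : (∃r.⊤ ⊓ A)?  L(b) = {B, C} ∪ {(∀r.⊥ ⊔ ¬A)}
   apply at b: C⊑∃r.⊤
   open: L(b) ⊇ {B, C, ¬A, ∃r.⊤} (+ ∃-successors) — b ∉ (∃r.⊤ ⊓ A) possible
2. Hence b : (∃r.⊤ ⊓ A): not entailed.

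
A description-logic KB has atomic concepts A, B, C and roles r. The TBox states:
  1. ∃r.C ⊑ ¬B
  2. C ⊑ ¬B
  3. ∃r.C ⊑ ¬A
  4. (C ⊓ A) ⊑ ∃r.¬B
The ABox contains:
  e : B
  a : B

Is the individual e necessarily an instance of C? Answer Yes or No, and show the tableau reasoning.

1. e : C?  L(e) = {B} ∪ {¬C}
   open: L(e) ⊇ {B, ¬C, ∀r.¬C} — e ∉ C possible
2. Hence e : C: not entailed.

No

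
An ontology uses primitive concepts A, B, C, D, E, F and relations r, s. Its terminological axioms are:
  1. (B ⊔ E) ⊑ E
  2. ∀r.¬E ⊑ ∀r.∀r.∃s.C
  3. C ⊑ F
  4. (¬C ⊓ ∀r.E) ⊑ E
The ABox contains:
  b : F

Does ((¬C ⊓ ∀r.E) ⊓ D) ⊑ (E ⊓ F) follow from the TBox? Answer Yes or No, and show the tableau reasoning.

No

1. ((¬C ⊓ ∀r.E) ⊓ D) ⊑ (E ⊓ F)  ⇔  (((¬C ⊓ ∀r.E) ⊓ D) ⊓ (¬E ⊔ ¬F)) unsat w.r.t. T
   apply at x₀: (¬C ⊓ ∀r.E)⊑E
   open: L(x₀) ⊇ {D, E, ¬C, ¬F, ∀r.E, …} (+ ∃-successors)
2. Hence ((¬C ⊓ ∀r.E) ⊓ D) ⊑ (E ⊓ F): not entailed.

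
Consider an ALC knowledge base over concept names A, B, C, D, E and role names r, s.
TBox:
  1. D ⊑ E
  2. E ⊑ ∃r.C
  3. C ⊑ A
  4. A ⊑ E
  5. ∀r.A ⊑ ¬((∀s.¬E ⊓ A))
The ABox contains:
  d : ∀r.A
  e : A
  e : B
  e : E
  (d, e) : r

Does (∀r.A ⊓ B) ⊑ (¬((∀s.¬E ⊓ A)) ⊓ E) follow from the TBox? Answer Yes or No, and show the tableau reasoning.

1. (∀r.A ⊓ B) ⊑ (¬((∀s.¬E ⊓ A)) ⊓ E)  ⇔  ((∀r.A ⊓ B) ⊓ ((∀s.¬E ⊓ A) ⊔ ¬E)) unsat w.r.t. T
   apply at x₀: ∀r.A⊑¬((∀s.¬E ⊓ A))
   open: L(x₀) ⊇ {B, ¬A, ¬C, ¬D, ¬E, …}
2. Hence (∀r.A ⊓ B) ⊑ (¬((∀s.¬E ⊓ A)) ⊓ E): not entailed.

No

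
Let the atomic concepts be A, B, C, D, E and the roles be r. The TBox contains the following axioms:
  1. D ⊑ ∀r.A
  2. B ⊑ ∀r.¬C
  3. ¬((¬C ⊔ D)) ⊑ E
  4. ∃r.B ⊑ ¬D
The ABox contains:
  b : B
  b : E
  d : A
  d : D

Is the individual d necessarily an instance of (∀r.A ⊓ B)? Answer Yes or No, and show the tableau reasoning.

No

1. d : (∀r.A ⊓ B)?  L(d) = {A, D} ∪ {(∃r.¬A ⊔ ¬B)}
   apply at d: D⊑∀r.A
   open: L(d) ⊇ {A, D, ¬B, ∀r.A, ∀r.¬B} — d ∉ (∀r.A ⊓ B) possible
2. Hence d : (∀r.A ⊓ B): not entailed.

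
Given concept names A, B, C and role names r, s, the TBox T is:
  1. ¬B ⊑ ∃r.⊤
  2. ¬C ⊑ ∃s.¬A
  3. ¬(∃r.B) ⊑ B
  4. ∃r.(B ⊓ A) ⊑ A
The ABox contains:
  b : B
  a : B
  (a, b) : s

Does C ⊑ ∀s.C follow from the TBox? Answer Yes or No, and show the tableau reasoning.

No

1. C ⊑ ∀s.C  ⇔  (C ⊓ ∃s.¬C) unsat w.r.t. T
   open: L(x₀) ⊇ {B, C, ∀r.(¬B ⊔ ¬A), ∃s.¬C} (+ ∃-successors)
2. Hence C ⊑ ∀s.C: not entailed.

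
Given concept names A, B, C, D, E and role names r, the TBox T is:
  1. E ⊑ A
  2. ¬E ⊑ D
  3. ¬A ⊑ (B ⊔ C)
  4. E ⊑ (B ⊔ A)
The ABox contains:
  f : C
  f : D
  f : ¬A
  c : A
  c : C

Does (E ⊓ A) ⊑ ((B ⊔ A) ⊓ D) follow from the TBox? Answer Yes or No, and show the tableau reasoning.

1. (E ⊓ A) ⊑ ((B ⊔ A) ⊓ D)  ⇔  ((E ⊓ A) ⊓ ((¬B ⊓ ¬A) ⊔ ¬D)) unsat w.r.t. T
   apply at x₀: E⊑(B ⊔ A)
   open: L(x₀) ⊇ {A, E, ¬D}
2. Hence (E ⊓ A) ⊑ ((B ⊔ A) ⊓ D): not entailed.

No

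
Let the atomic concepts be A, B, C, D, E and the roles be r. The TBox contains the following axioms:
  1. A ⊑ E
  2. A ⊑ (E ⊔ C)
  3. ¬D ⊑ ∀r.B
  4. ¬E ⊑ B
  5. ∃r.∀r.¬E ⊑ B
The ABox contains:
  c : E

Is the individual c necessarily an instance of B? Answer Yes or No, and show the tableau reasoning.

1. c : B?  L(c) = {E} ∪ {¬B}
   open: L(c) ⊇ {D, E, ¬A, ¬B, ∀r.∃r.E} — c ∉ B possible
2. Hence c : B: not entailed.

No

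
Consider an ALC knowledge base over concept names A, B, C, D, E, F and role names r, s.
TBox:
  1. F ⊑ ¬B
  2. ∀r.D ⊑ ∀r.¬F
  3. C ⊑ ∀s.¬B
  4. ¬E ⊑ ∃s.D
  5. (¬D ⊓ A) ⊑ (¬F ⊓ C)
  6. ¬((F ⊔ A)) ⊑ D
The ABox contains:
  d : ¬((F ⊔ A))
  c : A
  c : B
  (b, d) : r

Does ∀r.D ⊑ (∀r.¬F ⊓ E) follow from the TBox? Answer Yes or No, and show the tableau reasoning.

1. ∀r.D ⊑ (∀r.¬F ⊓ E)  ⇔  (∀r.D ⊓ (∃r.F ⊔ ¬E)) unsat w.r.t. T
   apply at x₀: ∀r.D⊑∀r.¬F
   open: L(x₀) ⊇ {D, F, ¬B, ¬C, ¬E, …} (+ ∃-successors)
2. Hence ∀r.D ⊑ (∀r.¬F ⊓ E): not entailed.

No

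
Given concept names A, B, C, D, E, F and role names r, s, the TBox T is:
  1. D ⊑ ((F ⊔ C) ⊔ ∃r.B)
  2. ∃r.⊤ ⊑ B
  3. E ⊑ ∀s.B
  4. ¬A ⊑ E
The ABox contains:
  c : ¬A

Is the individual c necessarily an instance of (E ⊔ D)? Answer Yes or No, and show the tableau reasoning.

Yes

1. c : (E ⊔ D)?  L(c) = {¬A} ∪ {(¬E ⊓ ¬D)}
   clash {E, ¬E} at c — c ∈ (E ⊔ D)
2. Hence c : (E ⊔ D): entailed.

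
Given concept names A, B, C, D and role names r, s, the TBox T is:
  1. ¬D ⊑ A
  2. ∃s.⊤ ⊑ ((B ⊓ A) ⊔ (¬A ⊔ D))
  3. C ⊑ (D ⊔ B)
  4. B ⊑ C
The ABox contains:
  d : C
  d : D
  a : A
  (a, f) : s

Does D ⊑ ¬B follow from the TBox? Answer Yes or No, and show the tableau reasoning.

1. D ⊑ ¬B  ⇔  (D ⊓ B) unsat w.r.t. T
   apply at x₀: B⊑C
   open: L(x₀) ⊇ {B, C, D, ∀s.⊥}
2. Hence D ⊑ ¬B: not entailed.

No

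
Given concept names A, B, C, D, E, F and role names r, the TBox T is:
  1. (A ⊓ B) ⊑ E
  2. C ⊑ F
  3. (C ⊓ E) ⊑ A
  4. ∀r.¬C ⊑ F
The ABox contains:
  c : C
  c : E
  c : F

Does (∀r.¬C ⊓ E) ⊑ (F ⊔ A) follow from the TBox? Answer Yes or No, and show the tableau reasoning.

Yes

1. (∀r.¬C ⊓ E) ⊑ (F ⊔ A)  ⇔  ((∀r.¬C ⊓ E) ⊓ (¬F ⊓ ¬A)) unsat w.r.t. T
   all branches close; clash {F, ¬F} at x₀
2. Hence (∀r.¬C ⊓ E) ⊑ (F ⊔ A): entailed.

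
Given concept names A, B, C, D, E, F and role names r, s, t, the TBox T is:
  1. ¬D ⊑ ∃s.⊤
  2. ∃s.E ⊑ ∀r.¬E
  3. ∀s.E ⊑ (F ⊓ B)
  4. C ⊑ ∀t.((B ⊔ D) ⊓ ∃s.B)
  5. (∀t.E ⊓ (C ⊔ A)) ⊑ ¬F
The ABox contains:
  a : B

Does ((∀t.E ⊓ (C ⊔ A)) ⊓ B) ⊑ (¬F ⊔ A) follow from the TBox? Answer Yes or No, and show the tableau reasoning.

1. ((∀t.E ⊓ (C ⊔ A)) ⊓ B) ⊑ (¬F ⊔ A)  ⇔  (((∀t.E ⊓ (C ⊔ A)) ⊓ B) ⊓ (F ⊓ ¬A)) unsat w.r.t. T
   all branches close; clash {A, ¬A} at x₀
2. Hence ((∀t.E ⊓ (C ⊔ A)) ⊓ B) ⊑ (¬F ⊔ A): entailed.

Yes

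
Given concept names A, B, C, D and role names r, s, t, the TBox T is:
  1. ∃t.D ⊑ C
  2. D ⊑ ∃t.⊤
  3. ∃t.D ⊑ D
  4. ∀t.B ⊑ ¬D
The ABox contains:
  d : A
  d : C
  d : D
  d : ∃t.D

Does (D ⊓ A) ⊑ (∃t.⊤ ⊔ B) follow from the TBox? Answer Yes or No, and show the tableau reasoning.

Yes

1. (D ⊓ A) ⊑ (∃t.⊤ ⊔ B)  ⇔  ((D ⊓ A) ⊓ (∀t.⊥ ⊓ ¬B)) unsat w.r.t. T
   all branches close; clash {D, ¬D} at x₀
2. Hence (D ⊓ A) ⊑ (∃t.⊤ ⊔ B): entailed.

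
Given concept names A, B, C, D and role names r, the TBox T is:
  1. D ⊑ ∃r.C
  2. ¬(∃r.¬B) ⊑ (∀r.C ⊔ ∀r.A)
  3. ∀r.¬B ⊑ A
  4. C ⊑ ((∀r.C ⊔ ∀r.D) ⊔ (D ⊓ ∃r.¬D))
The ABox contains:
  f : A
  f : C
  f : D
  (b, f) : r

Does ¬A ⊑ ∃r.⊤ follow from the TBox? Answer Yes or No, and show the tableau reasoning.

1. ¬A ⊑ ∃r.⊤  ⇔  (¬A ⊓ ∀r.⊥) unsat w.r.t. T
   all branches close; clash {A, ¬A} at x₀
2. Hence ¬A ⊑ ∃r.⊤: entailed.

Yes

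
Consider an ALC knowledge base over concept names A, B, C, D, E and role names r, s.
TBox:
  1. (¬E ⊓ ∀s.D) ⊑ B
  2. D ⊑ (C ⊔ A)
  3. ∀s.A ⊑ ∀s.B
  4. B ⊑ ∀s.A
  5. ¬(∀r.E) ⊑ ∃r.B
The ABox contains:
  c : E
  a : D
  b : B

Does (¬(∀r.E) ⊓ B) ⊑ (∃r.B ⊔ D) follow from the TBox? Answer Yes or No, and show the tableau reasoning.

1. (¬(∀r.E) ⊓ B) ⊑ (∃r.B ⊔ D)  ⇔  ((∃r.¬E ⊓ B) ⊓ (∀r.¬B ⊓ ¬D)) unsat w.r.t. T
   all branches close; clash {B, ¬B} at an ∃-successor
2. Hence (¬(∀r.E) ⊓ B) ⊑ (∃r.B ⊔ D): entailed.

Yes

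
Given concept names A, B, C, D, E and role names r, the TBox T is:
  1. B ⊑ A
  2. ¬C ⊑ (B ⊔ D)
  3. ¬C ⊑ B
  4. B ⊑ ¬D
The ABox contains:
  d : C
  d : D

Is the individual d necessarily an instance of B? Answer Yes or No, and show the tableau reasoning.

1. d : B?  L(d) = {C, D} ∪ {¬B}
   open: L(d) ⊇ {C, D, ¬B} — d ∉ B possible
2. Hence d : B: not entailed.

No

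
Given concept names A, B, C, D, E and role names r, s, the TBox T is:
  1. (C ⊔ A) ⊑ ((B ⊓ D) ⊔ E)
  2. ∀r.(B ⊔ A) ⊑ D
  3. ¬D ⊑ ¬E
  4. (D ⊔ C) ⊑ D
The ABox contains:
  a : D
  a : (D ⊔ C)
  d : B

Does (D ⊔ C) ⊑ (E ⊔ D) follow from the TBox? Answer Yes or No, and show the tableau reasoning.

Yes

1. (D ⊔ C) ⊑ (E ⊔ D)  ⇔  ((D ⊔ C) ⊓ (¬E ⊓ ¬D)) unsat w.r.t. T
   all branches close; clash {E, ¬E} at x₀
2. Hence (D ⊔ C) ⊑ (E ⊔ D): entailed.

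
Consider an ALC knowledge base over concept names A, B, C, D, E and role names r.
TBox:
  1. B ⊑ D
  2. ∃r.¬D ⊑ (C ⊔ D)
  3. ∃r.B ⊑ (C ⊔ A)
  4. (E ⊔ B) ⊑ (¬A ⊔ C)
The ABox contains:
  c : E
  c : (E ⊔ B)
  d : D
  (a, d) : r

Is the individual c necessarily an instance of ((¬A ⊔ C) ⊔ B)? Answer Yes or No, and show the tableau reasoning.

1. c : ((¬A ⊔ C) ⊔ B)?  L(c) = {E, (E ⊔ B)} ∪ {((A ⊓ ¬C) ⊓ ¬B)}
   clash {C, ¬C} at c — c ∈ ((¬A ⊔ C) ⊔ B)
2. Hence c : ((¬A ⊔ C) ⊔ B): entailed.

Yes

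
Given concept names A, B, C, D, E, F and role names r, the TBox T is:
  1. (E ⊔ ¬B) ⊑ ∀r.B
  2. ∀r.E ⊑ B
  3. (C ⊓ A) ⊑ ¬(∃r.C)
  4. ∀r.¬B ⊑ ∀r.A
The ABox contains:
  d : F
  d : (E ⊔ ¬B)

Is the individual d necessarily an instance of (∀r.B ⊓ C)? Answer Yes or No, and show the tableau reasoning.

1. d : (∀r.B ⊓ C)?  L(d) = {F, (E ⊔ ¬B)} ∪ {(∃r.¬B ⊔ ¬C)}
   apply at d: (E ⊔ ¬B)⊑∀r.B
   open: L(d) ⊇ {E, F, ¬C, ∀r.B, ∃r.B, …} (+ ∃-successors) — d ∉ (∀r.B ⊓ C) possible
2. Hence d : (∀r.B ⊓ C): not entailed.

No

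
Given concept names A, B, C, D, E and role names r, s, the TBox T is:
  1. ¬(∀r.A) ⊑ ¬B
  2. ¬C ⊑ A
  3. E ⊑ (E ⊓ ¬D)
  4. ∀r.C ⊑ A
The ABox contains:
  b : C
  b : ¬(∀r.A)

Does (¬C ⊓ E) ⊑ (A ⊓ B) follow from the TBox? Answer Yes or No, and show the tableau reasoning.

No

1. (¬C ⊓ E) ⊑ (A ⊓ B)  ⇔  ((¬C ⊓ E) ⊓ (¬A ⊔ ¬B)) unsat w.r.t. T
   apply at x₀: ¬C⊑A; E⊑(E ⊓ ¬D)
   open: L(x₀) ⊇ {A, E, ¬B, ¬C, ¬D}
2. Hence (¬C ⊓ E) ⊑ (A ⊓ B): not entailed.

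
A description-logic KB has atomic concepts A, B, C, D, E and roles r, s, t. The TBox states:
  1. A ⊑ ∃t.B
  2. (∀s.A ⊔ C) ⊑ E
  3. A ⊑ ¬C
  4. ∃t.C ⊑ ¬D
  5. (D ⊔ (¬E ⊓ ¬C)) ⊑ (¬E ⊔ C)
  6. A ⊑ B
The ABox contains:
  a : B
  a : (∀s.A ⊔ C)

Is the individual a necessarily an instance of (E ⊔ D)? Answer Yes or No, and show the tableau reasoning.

Yes

1. a : (E ⊔ D)?  L(a) = {B, (∀s.A ⊔ C)} ∪ {(¬E ⊓ ¬D)}
   clash {C, ¬C} at a — a ∈ (E ⊔ D)
2. Hence a : (E ⊔ D): entailed.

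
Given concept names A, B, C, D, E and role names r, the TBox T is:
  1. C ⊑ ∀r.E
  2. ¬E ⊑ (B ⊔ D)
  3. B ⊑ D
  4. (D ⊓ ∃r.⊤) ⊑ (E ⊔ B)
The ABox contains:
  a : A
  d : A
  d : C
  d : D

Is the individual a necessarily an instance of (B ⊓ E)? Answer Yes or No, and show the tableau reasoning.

1. a : (B ⊓ E)?  L(a) = {A} ∪ {(¬B ⊔ ¬E)}
   open: L(a) ⊇ {A, E, ¬B, ¬C, ¬D} — a ∉ (B ⊓ E) possible
2. Hence a : (B ⊓ E): not entailed.

No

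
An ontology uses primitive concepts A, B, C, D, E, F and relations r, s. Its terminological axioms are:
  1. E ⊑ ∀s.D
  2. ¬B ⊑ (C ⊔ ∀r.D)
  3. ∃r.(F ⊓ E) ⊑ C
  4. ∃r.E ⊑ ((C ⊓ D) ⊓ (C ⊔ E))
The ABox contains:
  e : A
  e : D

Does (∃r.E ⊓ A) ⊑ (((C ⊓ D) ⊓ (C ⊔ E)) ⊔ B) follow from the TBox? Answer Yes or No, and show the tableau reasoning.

1. (∃r.E ⊓ A) ⊑ (((C ⊓ D) ⊓ (C ⊔ E)) ⊔ B)  ⇔  ((∃r.E ⊓ A) ⊓ (((¬C ⊔ ¬D) ⊔ (¬C ⊓ ¬E)) ⊓ ¬B)) unsat w.r.t. T
   all branches close; clash {C, ¬C} at x₀
2. Hence (∃r.E ⊓ A) ⊑ (((C ⊓ D) ⊓ (C ⊔ E)) ⊔ B): entailed.

Yes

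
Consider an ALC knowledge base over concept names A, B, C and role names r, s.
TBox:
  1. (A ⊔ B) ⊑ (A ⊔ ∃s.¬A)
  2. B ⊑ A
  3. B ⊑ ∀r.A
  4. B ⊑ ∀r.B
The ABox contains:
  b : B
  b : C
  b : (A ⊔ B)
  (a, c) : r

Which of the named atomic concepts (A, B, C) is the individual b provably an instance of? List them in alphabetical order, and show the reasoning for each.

1. b : A?  L(b) = {B, C, (A ⊔ B)} ∪ {¬A}
   clash {A, ¬A} at b — b ∈ A
2. b : B?  L(b) = {B, C, (A ⊔ B)} ∪ {¬B}
   clash {B, ¬B} at b — b ∈ B
3. b : C?  L(b) = {B, C, (A ⊔ B)} ∪ {¬C}
   clash {C, ¬C} at b — b ∈ C
4. Entailed for b: {A, B, C}

{A, B, C}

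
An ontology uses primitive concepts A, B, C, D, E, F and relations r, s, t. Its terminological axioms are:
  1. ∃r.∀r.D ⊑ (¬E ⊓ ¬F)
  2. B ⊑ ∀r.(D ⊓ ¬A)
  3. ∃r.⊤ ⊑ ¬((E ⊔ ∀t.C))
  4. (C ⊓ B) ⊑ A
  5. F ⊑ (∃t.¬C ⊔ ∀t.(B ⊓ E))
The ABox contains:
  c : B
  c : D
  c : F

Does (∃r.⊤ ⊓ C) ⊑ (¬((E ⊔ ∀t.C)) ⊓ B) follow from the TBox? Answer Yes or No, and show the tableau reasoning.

1. (∃r.⊤ ⊓ C) ⊑ (¬((E ⊔ ∀t.C)) ⊓ B)  ⇔  ((∃r.⊤ ⊓ C) ⊓ ((E ⊔ ∀t.C) ⊔ ¬B)) unsat w.r.t. T
   apply at x₀: ∃r.⊤⊑¬((E ⊔ ∀t.C))
   open: L(x₀) ⊇ {C, ¬B, ¬E, ¬F, ∀r.∃r.¬D, …} (+ ∃-successors)
2. Hence (∃r.⊤ ⊓ C) ⊑ (¬((E ⊔ ∀t.C)) ⊓ B): not entailed.

No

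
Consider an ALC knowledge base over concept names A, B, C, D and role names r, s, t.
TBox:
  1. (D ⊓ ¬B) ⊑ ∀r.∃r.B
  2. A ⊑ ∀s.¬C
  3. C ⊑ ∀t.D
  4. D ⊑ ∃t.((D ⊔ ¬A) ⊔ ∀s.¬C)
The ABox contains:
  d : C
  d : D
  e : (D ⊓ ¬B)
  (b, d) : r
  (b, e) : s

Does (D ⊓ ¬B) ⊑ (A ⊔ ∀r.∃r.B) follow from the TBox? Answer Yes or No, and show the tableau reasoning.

1. (D ⊓ ¬B) ⊑ (A ⊔ ∀r.∃r.B)  ⇔  ((D ⊓ ¬B) ⊓ (¬A ⊓ ∃r.∀r.¬B)) unsat w.r.t. T
   all branches close; clash {B, ¬B} at an ∃-successor
2. Hence (D ⊓ ¬B) ⊑ (A ⊔ ∀r.∃r.B): entailed.

Yes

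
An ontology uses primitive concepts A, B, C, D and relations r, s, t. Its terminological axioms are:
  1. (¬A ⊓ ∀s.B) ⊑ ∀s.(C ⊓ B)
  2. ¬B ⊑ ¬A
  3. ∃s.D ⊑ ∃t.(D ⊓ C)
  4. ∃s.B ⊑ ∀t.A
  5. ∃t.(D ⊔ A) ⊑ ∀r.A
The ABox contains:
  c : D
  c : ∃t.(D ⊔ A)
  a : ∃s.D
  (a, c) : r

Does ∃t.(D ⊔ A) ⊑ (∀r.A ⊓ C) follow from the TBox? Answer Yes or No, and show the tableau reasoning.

No

1. ∃t.(D ⊔ A) ⊑ (∀r.A ⊓ C)  ⇔  (∃t.(D ⊔ A) ⊓ (∃r.¬A ⊔ ¬C)) unsat w.r.t. T
   apply at x₀: ∃t.(D ⊔ A)⊑∀r.A
   open: L(x₀) ⊇ {A, B, ¬C, ∀r.A, ∀s.¬B, …} (+ ∃-successors)
2. Hence ∃t.(D ⊔ A) ⊑ (∀r.A ⊓ C): not entailed.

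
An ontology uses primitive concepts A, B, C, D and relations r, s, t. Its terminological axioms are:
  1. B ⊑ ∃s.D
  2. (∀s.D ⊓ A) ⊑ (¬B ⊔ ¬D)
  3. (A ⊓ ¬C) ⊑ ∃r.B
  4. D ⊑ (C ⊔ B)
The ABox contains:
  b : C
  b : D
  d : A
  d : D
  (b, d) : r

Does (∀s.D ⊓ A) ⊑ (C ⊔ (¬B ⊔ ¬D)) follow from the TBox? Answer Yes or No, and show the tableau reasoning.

1. (∀s.D ⊓ A) ⊑ (C ⊔ (¬B ⊔ ¬D))  ⇔  ((∀s.D ⊓ A) ⊓ (¬C ⊓ (B ⊓ D))) unsat w.r.t. T
   all branches close; clash {D, ¬D} at x₀
2. Hence (∀s.D ⊓ A) ⊑ (C ⊔ (¬B ⊔ ¬D)): entailed.

Yes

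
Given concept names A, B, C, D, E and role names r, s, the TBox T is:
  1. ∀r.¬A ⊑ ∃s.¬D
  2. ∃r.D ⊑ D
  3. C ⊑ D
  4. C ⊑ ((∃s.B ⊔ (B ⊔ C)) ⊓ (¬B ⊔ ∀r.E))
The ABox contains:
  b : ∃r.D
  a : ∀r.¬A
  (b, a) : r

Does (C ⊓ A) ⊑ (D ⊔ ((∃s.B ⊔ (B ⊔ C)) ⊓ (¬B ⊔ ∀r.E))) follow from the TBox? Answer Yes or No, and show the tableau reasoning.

Yes

1. (C ⊓ A) ⊑ (D ⊔ ((∃s.B ⊔ (B ⊔ C)) ⊓ (¬B ⊔ ∀r.E)))  ⇔  ((C ⊓ A) ⊓ (¬D ⊓ ((∀s.¬B ⊓ (¬B ⊓ ¬C)) ⊔ (B ⊓ ∃r.¬E)))) unsat w.r.t. T
   all branches close; clash {D, ¬D} at x₀
2. Hence (C ⊓ A) ⊑ (D ⊔ ((∃s.B ⊔ (B ⊔ C)) ⊓ (¬B ⊔ ∀r.E))): entailed.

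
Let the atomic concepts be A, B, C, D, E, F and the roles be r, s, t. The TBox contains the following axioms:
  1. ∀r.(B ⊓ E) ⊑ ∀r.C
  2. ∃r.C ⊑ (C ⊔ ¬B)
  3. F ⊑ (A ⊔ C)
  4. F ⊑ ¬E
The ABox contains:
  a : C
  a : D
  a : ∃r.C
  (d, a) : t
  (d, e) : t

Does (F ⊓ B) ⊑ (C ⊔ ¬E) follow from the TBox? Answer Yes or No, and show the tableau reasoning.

1. (F ⊓ B) ⊑ (C ⊔ ¬E)  ⇔  ((F ⊓ B) ⊓ (¬C ⊓ E)) unsat w.r.t. T
   all branches close; clash {C, ¬C} at x₀
2. Hence (F ⊓ B) ⊑ (C ⊔ ¬E): entailed.

Yes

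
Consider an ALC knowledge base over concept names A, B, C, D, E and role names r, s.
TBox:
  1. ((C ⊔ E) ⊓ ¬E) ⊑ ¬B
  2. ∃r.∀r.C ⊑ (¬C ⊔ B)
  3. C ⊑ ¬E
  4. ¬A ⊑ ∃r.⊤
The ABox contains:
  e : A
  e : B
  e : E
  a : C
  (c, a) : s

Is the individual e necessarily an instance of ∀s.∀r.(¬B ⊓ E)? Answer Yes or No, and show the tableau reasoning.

No

1. e : ∀s.∀r.(¬B ⊓ E)?  L(e) = {A, B, E} ∪ {∃s.∃r.(B ⊔ ¬E)}
   open: L(e) ⊇ {A, B, E, ¬C, ∀r.∃r.¬C, …} (+ ∃-successors) — e ∉ ∀s.∀r.(¬B ⊓ E) possible
2. Hence e : ∀s.∀r.(¬B ⊓ E): not entailed.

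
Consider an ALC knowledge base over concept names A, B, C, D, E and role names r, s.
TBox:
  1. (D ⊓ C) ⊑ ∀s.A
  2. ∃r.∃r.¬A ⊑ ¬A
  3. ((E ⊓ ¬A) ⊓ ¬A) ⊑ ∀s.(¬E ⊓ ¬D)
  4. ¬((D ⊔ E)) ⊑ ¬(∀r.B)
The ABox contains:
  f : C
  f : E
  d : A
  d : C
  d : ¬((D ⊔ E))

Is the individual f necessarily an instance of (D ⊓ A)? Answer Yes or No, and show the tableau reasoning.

1. f : (D ⊓ A)?  L(f) = {C, E} ∪ {(¬D ⊔ ¬A)}
   open: L(f) ⊇ {A, C, E, ¬D, ∀r.∀r.A} — f ∉ (D ⊓ A) possible
2. Hence f : (D ⊓ A): not entailed.

No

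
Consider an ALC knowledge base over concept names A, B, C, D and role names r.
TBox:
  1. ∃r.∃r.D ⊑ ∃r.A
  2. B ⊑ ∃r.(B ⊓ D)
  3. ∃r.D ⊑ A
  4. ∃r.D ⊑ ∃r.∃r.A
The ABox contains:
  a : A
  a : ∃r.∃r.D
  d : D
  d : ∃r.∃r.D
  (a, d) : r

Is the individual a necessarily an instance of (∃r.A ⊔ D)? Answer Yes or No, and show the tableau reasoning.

Yes

1. a : (∃r.A ⊔ D)?  L(a) = {A, ∃r.∃r.D} ∪ {(∀r.¬A ⊓ ¬D)}
   clash {A, ¬A} at an ∃-successor — a ∈ (∃r.A ⊔ D)
2. Hence a : (∃r.A ⊔ D): entailed.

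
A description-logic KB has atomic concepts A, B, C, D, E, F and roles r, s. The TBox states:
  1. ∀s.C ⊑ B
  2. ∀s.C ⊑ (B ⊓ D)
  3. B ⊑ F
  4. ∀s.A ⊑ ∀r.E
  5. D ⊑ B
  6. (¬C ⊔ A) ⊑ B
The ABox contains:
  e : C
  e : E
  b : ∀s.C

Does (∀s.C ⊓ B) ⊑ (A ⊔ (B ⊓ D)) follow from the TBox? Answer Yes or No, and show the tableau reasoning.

1. (∀s.C ⊓ B) ⊑ (A ⊔ (B ⊓ D))  ⇔  ((∀s.C ⊓ B) ⊓ (¬A ⊓ (¬B ⊔ ¬D))) unsat w.r.t. T
   all branches close; clash {D, ¬D} at x₀
2. Hence (∀s.C ⊓ B) ⊑ (A ⊔ (B ⊓ D)): entailed.

Yes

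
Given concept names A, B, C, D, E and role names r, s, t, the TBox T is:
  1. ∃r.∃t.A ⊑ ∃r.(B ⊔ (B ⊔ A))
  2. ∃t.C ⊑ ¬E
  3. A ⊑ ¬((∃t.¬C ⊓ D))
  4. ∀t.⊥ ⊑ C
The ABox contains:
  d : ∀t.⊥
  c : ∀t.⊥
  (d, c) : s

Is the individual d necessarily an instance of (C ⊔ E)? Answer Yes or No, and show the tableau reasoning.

1. d : (C ⊔ E)?  L(d) = {∀t.⊥} ∪ {(¬C ⊓ ¬E)}
   clash {C, ¬C} at d — d ∈ (C ⊔ E)
2. Hence d : (C ⊔ E): entailed.

Yes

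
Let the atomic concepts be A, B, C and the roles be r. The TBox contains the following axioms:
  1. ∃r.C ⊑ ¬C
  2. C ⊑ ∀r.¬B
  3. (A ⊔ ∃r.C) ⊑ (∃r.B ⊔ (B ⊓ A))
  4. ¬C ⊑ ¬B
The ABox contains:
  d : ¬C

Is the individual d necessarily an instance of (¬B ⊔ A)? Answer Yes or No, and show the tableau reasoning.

1. d : (¬B ⊔ A)?  L(d) = {¬C} ∪ {(B ⊓ ¬A)}
   clash {B, ¬B} at d — d ∈ (¬B ⊔ A)
2. Hence d : (¬B ⊔ A): entailed.

Yes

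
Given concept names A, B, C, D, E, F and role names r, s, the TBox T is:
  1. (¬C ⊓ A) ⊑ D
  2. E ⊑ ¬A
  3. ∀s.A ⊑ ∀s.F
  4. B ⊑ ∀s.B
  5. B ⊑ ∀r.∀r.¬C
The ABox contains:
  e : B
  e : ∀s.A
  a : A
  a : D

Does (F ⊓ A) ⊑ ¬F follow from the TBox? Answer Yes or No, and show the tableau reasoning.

1. (F ⊓ A) ⊑ ¬F  ⇔  ((F ⊓ A) ⊓ F) unsat w.r.t. T
   open: L(x₀) ⊇ {A, C, F, ¬B, ¬E, …} (+ ∃-successors)
2. Hence (F ⊓ A) ⊑ ¬F: not entailed.

No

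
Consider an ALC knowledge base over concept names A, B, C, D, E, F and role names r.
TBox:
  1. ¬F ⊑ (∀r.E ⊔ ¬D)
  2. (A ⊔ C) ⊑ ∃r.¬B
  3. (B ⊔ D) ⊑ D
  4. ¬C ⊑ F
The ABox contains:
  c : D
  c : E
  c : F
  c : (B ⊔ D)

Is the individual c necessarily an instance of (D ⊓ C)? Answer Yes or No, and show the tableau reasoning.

1. c : (D ⊓ C)?  L(c) = {D, E, F, (B ⊔ D)} ∪ {(¬D ⊔ ¬C)}
   open: L(c) ⊇ {D, E, F, ¬A, ¬C} — c ∉ (D ⊓ C) possible
2. Hence c : (D ⊓ C): not entailed.

No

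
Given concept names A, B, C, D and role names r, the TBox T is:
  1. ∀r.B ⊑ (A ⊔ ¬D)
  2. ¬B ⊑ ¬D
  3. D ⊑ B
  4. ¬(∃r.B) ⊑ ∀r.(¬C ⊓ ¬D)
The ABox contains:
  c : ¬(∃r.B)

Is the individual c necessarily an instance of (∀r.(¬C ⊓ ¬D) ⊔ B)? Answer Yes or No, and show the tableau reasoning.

Yes

1. c : (∀r.(¬C ⊓ ¬D) ⊔ B)?  L(c) = {¬(∃r.B)} ∪ {(∃r.(C ⊔ D) ⊓ ¬B)}
   clash {D, ¬D} at an ∃-successor — c ∈ (∀r.(¬C ⊓ ¬D) ⊔ B)
2. Hence c : (∀r.(¬C ⊓ ¬D) ⊔ B): entailed.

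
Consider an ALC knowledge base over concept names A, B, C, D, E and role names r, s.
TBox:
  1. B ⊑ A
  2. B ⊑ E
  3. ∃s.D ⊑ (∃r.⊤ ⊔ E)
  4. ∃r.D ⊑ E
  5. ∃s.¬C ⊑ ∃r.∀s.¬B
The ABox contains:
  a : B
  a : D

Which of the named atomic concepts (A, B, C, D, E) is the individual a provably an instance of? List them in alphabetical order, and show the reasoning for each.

{A, B, D, E}

1. a : A?  L(a) = {B, D} ∪ {¬A}
   clash {A, ¬A} at a — a ∈ A
2. a : B?  L(a) = {B, D} ∪ {¬B}
   clash {B, ¬B} at a — a ∈ B
3. a : C?  L(a) = {B, D} ∪ {¬C}
   apply at a: B⊑A; B⊑E
   open: L(a) ⊇ {A, B, D, E, ¬C, …} — a ∉ C possible
4. a : D?  L(a) = {B, D} ∪ {¬D}
   clash {D, ¬D} at a — a ∈ D
5. a : E?  L(a) = {B, D} ∪ {¬E}
   clash {E, ¬E} at a — a ∈ E
6. Entailed for a: {A, B, D, E}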